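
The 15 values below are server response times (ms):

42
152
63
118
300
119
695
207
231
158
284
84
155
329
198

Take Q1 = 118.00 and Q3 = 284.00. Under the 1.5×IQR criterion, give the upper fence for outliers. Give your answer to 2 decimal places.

533.00

IQR = Q3 − Q1 = 284.00 − 118.00 = 166.00.
Lower fence = Q1 − 1.5·IQR = 118.00 − 249.00 = -131.00.
Upper fence = Q3 + 1.5·IQR = 284.00 + 249.00 = 533.00.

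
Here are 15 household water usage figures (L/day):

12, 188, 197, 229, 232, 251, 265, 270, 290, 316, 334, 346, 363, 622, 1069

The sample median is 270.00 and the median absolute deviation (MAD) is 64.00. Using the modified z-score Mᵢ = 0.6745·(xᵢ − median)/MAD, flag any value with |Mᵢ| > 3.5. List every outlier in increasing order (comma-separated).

|Mᵢ| > 3.5 ⇔ |xᵢ − 270.00| > 3.5·64.00/0.6745 = 332.10.
So outliers lie outside [-62.10, 602.10].
622: M = 3.71 → outlier.
1069: M = 8.42 → outlier.

622, 1069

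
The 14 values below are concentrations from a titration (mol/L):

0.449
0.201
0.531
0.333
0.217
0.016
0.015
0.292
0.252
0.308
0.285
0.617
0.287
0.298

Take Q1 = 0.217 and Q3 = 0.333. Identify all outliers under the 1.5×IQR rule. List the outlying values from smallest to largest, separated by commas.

IQR = Q3 − Q1 = 0.333 − 0.217 = 0.116.
Lower fence = Q1 − 1.5·IQR = 0.217 − 0.174 = 0.043.
Upper fence = Q3 + 1.5·IQR = 0.333 + 0.174 = 0.507.
0.015 < 0.043 → outlier.
0.016 < 0.043 → outlier.
0.531 > 0.507 → outlier.
0.617 > 0.507 → outlier.
All remaining values lie within [0.043, 0.507].

0.015, 0.016, 0.531, 0.617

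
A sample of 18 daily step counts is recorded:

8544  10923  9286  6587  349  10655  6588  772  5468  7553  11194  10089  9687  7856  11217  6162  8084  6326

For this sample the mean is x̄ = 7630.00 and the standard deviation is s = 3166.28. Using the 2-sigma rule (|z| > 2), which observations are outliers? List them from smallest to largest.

349, 772

Cutoffs at x̄ ± 2s: 7630.00 ± 2·3166.28 = [1297.44, 13962.56].
349: z = -2.30, |z| > 2 → outlier.
772: z = -2.17, |z| > 2 → outlier.
Every other value lies within [1297.44, 13962.56].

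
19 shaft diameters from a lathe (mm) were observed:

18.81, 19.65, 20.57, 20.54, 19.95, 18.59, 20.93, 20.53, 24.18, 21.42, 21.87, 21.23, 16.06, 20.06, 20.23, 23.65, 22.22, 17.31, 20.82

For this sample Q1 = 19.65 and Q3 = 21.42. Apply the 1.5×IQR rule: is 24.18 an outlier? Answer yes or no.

IQR = Q3 − Q1 = 21.42 − 19.65 = 1.77.
Lower fence = Q1 − 1.5·IQR = 19.65 − 2.655 = 16.995.
Upper fence = Q3 + 1.5·IQR = 21.42 + 2.655 = 24.075.
24.18 lies above the upper fence.

yes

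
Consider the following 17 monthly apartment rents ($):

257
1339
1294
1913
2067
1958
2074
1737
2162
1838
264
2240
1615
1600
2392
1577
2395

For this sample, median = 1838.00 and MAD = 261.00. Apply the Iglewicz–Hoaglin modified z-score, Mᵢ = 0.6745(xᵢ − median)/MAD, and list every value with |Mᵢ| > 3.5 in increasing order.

257, 264

|Mᵢ| > 3.5 ⇔ |xᵢ − 1838.00| > 3.5·261.00/0.6745 = 1354.34.
So outliers lie outside [483.66, 3192.34].
257: M = -4.09 → outlier.
264: M = -4.07 → outlier.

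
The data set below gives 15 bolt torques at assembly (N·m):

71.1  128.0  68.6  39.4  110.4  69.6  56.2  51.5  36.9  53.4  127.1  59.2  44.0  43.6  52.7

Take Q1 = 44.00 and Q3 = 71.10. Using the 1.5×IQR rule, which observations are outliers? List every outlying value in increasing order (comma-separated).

127.1, 128.0

IQR = Q3 − Q1 = 71.10 − 44.00 = 27.10.
Lower fence = Q1 − 1.5·IQR = 44.00 − 40.65 = 3.35.
Upper fence = Q3 + 1.5·IQR = 71.10 + 40.65 = 111.75.
127.1 > 111.75 → outlier.
128.0 > 111.75 → outlier.
All remaining values lie within [3.35, 111.75].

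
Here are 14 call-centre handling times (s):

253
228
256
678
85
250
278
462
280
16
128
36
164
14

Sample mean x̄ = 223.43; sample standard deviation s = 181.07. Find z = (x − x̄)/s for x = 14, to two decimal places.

-1.16

z = (14 − 223.43) / 181.07 = -1.16.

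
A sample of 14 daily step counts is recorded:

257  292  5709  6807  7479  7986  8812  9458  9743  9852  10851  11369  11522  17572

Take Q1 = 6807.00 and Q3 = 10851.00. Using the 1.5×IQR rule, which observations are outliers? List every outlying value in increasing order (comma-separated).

257, 292, 17572

IQR = Q3 − Q1 = 10851.00 − 6807.00 = 4044.00.
Lower fence = Q1 − 1.5·IQR = 6807.00 − 6066.00 = 741.00.
Upper fence = Q3 + 1.5·IQR = 10851.00 + 6066.00 = 16917.00.
257 < 741.00 → outlier.
292 < 741.00 → outlier.
17572 > 16917.00 → outlier.
All remaining values lie within [741.00, 16917.00].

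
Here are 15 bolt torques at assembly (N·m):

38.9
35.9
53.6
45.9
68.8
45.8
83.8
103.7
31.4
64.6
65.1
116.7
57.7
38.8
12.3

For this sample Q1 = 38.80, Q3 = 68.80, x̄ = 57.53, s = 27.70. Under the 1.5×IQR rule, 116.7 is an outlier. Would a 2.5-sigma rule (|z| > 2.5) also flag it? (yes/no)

no

z = (116.7 − 57.53) / 27.70 = 2.14.
|z| = 2.14 ≤ 2.5.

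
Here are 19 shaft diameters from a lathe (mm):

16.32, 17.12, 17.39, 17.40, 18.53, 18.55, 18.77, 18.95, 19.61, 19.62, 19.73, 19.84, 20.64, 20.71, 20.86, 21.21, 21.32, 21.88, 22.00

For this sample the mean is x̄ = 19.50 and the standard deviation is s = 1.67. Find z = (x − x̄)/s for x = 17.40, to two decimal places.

-1.26

z = (17.40 − 19.50) / 1.67 = -1.26.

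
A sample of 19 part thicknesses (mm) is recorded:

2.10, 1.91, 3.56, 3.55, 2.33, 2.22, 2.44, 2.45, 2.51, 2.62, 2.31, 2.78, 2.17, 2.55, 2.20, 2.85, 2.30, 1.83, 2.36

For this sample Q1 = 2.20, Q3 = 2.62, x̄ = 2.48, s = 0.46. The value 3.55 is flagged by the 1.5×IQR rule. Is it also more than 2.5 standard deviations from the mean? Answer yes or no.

z = (3.55 − 2.48) / 0.46 = 2.33.
|z| = 2.33 ≤ 2.5.

no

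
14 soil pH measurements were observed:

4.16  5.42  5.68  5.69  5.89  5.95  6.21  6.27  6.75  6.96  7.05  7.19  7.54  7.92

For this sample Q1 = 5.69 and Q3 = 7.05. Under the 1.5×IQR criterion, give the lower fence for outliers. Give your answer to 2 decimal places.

IQR = Q3 − Q1 = 7.05 − 5.69 = 1.36.
Lower fence = Q1 − 1.5·IQR = 5.69 − 2.04 = 3.65.
Upper fence = Q3 + 1.5·IQR = 7.05 + 2.04 = 9.09.

3.65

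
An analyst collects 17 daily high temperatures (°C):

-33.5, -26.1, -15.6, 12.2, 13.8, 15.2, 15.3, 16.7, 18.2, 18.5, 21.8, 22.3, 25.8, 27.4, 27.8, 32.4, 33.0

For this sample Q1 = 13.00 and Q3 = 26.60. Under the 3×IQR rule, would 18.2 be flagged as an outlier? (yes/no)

IQR = Q3 − Q1 = 26.60 − 13.00 = 13.60.
Lower fence = Q1 − 3·IQR = 13.00 − 40.80 = -27.80.
Upper fence = Q3 + 3·IQR = 26.60 + 40.80 = 67.40.
18.2 lies within [-27.80, 67.40].

no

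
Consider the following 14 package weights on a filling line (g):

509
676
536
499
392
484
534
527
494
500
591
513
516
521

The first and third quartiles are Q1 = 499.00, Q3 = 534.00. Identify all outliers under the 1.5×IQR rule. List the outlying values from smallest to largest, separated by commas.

392, 591, 676

IQR = Q3 − Q1 = 534.00 − 499.00 = 35.00.
Lower fence = Q1 − 1.5·IQR = 499.00 − 52.50 = 446.50.
Upper fence = Q3 + 1.5·IQR = 534.00 + 52.50 = 586.50.
392 < 446.50 → outlier.
591 > 586.50 → outlier.
676 > 586.50 → outlier.
All remaining values lie within [446.50, 586.50].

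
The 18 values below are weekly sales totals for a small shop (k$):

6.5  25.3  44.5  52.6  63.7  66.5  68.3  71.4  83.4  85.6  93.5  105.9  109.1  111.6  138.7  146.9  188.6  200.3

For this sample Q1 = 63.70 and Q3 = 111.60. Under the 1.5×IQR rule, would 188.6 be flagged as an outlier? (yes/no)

IQR = Q3 − Q1 = 111.60 − 63.70 = 47.90.
Lower fence = Q1 − 1.5·IQR = 63.70 − 71.85 = -8.15.
Upper fence = Q3 + 1.5·IQR = 111.60 + 71.85 = 183.45.
188.6 lies above the upper fence.

yes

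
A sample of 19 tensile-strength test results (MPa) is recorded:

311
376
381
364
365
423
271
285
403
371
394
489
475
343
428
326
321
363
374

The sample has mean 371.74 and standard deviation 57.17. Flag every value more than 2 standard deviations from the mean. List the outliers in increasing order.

489

Cutoffs at x̄ ± 2s: 371.74 ± 2·57.17 = [257.40, 486.08].
489: z = 2.05, |z| > 2 → outlier.
Every other value lies within [257.40, 486.08].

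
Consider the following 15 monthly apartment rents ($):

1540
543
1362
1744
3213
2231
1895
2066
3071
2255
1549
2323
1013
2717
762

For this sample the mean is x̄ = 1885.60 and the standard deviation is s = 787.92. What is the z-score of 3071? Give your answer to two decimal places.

z = (3071 − 1885.60) / 787.92 = 1.50.

1.50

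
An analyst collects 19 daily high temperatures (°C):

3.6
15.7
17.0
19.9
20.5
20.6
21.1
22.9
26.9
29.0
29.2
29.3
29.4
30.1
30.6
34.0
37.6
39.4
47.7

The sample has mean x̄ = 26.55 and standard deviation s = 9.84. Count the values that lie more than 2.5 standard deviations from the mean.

Cutoffs: x̄ ± 2.5s = [1.95, 51.15].
Every value lies within the cutoffs.

0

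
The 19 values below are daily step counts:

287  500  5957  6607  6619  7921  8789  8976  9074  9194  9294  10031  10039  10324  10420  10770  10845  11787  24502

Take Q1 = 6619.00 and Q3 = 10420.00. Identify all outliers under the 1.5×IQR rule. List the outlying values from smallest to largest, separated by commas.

287, 500, 24502

IQR = Q3 − Q1 = 10420.00 − 6619.00 = 3801.00.
Lower fence = Q1 − 1.5·IQR = 6619.00 − 5701.50 = 917.50.
Upper fence = Q3 + 1.5·IQR = 10420.00 + 5701.50 = 16121.50.
287 < 917.50 → outlier.
500 < 917.50 → outlier.
24502 > 16121.50 → outlier.
All remaining values lie within [917.50, 16121.50].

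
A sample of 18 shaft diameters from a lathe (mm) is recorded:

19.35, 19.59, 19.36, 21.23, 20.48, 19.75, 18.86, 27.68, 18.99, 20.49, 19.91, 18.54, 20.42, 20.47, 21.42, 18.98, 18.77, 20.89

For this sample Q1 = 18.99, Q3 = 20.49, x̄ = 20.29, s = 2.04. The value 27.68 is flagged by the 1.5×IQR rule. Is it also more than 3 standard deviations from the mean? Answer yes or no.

z = (27.68 − 20.29) / 2.04 = 3.62.
|z| = 3.62 > 3.

yes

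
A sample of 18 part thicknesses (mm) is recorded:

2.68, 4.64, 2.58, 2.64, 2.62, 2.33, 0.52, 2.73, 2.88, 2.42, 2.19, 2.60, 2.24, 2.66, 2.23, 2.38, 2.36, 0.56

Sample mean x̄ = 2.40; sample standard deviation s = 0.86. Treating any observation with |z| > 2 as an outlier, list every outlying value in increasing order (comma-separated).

0.52, 0.56, 4.64

Cutoffs at x̄ ± 2s: 2.40 ± 2·0.86 = [0.68, 4.12].
0.52: z = -2.19, |z| > 2 → outlier.
0.56: z = -2.14, |z| > 2 → outlier.
4.64: z = 2.60, |z| > 2 → outlier.
Every other value lies within [0.68, 4.12].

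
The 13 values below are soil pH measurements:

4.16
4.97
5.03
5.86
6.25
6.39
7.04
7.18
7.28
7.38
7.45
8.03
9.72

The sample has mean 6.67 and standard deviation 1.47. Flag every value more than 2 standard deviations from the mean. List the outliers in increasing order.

Cutoffs at x̄ ± 2s: 6.67 ± 2·1.47 = [3.73, 9.61].
9.72: z = 2.07, |z| > 2 → outlier.
Every other value lies within [3.73, 9.61].

9.72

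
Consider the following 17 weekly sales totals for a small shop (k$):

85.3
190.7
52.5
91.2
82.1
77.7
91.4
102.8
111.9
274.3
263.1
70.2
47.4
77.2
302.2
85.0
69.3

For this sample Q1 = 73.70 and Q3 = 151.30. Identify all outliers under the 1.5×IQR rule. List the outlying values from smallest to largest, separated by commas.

IQR = Q3 − Q1 = 151.30 − 73.70 = 77.60.
Lower fence = Q1 − 1.5·IQR = 73.70 − 116.40 = -42.70.
Upper fence = Q3 + 1.5·IQR = 151.30 + 116.40 = 267.70.
274.3 > 267.70 → outlier.
302.2 > 267.70 → outlier.
All remaining values lie within [-42.70, 267.70].

274.3, 302.2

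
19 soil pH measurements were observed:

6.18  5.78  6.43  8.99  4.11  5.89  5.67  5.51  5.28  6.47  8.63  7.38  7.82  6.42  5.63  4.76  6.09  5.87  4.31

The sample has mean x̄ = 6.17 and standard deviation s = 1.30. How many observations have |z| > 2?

1

Cutoffs: x̄ ± 2s = [3.57, 8.77].
Outside the cutoffs: 8.99.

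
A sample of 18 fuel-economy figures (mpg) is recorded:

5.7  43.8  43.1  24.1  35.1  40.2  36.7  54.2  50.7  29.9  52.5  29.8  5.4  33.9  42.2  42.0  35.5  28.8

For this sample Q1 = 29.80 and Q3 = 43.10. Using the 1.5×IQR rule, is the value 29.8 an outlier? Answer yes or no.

no

IQR = Q3 − Q1 = 43.10 − 29.80 = 13.30.
Lower fence = Q1 − 1.5·IQR = 29.80 − 19.95 = 9.85.
Upper fence = Q3 + 1.5·IQR = 43.10 + 19.95 = 63.05.
29.8 lies within [9.85, 63.05].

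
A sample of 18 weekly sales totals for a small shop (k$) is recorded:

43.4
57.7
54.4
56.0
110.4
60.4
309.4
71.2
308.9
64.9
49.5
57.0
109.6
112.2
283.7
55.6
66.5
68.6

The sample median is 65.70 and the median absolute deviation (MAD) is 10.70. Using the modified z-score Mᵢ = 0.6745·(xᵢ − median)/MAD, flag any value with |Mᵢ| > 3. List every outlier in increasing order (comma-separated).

|Mᵢ| > 3 ⇔ |xᵢ − 65.70| > 3·10.70/0.6745 = 47.59.
So outliers lie outside [18.11, 113.29].
283.7: M = 13.74 → outlier.
308.9: M = 15.33 → outlier.
309.4: M = 15.36 → outlier.

283.7, 308.9, 309.4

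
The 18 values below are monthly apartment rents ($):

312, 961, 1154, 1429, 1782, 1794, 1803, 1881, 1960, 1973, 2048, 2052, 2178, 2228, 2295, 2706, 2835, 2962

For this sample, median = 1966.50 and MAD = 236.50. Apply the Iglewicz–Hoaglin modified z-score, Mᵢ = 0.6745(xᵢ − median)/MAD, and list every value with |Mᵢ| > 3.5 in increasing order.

|Mᵢ| > 3.5 ⇔ |xᵢ − 1966.50| > 3.5·236.50/0.6745 = 1227.21.
So outliers lie outside [739.29, 3193.71].
312: M = -4.72 → outlier.

312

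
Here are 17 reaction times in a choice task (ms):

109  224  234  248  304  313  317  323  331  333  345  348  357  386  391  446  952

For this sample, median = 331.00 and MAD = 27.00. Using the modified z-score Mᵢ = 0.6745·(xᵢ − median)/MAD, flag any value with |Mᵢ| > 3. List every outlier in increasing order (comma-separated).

|Mᵢ| > 3 ⇔ |xᵢ − 331.00| > 3·27.00/0.6745 = 120.09.
So outliers lie outside [210.91, 451.09].
109: M = -5.55 → outlier.
952: M = 15.51 → outlier.

109, 952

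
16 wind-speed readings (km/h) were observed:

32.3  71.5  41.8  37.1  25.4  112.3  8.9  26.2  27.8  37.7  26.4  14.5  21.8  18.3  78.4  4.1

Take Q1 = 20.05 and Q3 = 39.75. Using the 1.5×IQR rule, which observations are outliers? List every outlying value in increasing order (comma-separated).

71.5, 78.4, 112.3

IQR = Q3 − Q1 = 39.75 − 20.05 = 19.70.
Lower fence = Q1 − 1.5·IQR = 20.05 − 29.55 = -9.50.
Upper fence = Q3 + 1.5·IQR = 39.75 + 29.55 = 69.30.
71.5 > 69.30 → outlier.
78.4 > 69.30 → outlier.
112.3 > 69.30 → outlier.
All remaining values lie within [-9.50, 69.30].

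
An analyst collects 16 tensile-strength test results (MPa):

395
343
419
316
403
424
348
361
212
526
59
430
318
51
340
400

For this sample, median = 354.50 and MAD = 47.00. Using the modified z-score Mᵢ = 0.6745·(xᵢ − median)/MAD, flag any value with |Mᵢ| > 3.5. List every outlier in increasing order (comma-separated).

|Mᵢ| > 3.5 ⇔ |xᵢ − 354.50| > 3.5·47.00/0.6745 = 243.88.
So outliers lie outside [110.62, 598.38].
51: M = -4.36 → outlier.
59: M = -4.24 → outlier.

51, 59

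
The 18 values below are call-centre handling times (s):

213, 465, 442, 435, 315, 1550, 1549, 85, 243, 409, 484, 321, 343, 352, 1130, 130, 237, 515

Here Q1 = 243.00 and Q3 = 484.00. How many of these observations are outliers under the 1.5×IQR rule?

IQR = 241.00; fences at 243.00 − 361.50 = -118.50 and 484.00 + 361.50 = 845.50.
Outside the cutoffs: 1130, 1549, 1550.

3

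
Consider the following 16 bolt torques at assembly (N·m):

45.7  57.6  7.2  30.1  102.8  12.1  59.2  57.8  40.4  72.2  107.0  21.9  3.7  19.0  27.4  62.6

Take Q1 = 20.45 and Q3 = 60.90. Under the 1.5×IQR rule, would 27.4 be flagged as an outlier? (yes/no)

no

IQR = Q3 − Q1 = 60.90 − 20.45 = 40.45.
Lower fence = Q1 − 1.5·IQR = 20.45 − 60.675 = -40.225.
Upper fence = Q3 + 1.5·IQR = 60.90 + 60.675 = 121.575.
27.4 lies within [-40.225, 121.575].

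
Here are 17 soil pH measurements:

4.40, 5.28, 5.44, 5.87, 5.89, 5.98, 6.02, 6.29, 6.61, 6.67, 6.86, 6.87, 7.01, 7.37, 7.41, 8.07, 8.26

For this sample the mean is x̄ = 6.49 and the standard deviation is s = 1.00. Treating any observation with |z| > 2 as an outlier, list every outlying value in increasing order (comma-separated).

4.40

Cutoffs at x̄ ± 2s: 6.49 ± 2·1.00 = [4.49, 8.49].
4.40: z = -2.09, |z| > 2 → outlier.
Every other value lies within [4.49, 8.49].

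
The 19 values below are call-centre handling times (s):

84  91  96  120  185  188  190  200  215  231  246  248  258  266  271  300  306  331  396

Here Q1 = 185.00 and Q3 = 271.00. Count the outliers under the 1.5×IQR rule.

IQR = 86.00; fences at 185.00 − 129.00 = 56.00 and 271.00 + 129.00 = 400.00.
Every value lies within the cutoffs.

0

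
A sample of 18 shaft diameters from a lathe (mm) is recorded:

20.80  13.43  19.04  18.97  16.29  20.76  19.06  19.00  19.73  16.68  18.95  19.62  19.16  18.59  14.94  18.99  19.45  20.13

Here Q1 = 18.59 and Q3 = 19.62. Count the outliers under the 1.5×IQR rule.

IQR = 1.03; fences at 18.59 − 1.545 = 17.045 and 19.62 + 1.545 = 21.165.
Outside the cutoffs: 13.43, 14.94, 16.29, 16.68.

4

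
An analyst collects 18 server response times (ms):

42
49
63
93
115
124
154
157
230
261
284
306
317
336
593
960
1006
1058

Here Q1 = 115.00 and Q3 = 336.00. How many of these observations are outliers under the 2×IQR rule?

3

IQR = 221.00; fences at 115.00 − 442.00 = -327.00 and 336.00 + 442.00 = 778.00.
Outside the cutoffs: 960, 1006, 1058.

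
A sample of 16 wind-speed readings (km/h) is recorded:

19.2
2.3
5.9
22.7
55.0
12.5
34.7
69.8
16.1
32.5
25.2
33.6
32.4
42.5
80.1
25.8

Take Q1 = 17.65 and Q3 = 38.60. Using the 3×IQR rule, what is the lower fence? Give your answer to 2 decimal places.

IQR = Q3 − Q1 = 38.60 − 17.65 = 20.95.
Lower fence = Q1 − 3·IQR = 17.65 − 62.85 = -45.20.
Upper fence = Q3 + 3·IQR = 38.60 + 62.85 = 101.45.

-45.20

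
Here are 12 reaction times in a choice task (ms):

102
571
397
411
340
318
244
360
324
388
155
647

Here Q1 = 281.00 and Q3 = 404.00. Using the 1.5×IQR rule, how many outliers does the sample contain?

IQR = 123.00; fences at 281.00 − 184.50 = 96.50 and 404.00 + 184.50 = 588.50.
Outside the cutoffs: 647.

1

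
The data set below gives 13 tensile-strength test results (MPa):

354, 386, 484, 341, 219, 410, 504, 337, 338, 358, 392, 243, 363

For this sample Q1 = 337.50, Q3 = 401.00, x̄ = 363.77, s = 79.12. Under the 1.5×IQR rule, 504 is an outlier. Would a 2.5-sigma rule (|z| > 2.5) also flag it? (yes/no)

z = (504 − 363.77) / 79.12 = 1.77.
|z| = 1.77 ≤ 2.5.

no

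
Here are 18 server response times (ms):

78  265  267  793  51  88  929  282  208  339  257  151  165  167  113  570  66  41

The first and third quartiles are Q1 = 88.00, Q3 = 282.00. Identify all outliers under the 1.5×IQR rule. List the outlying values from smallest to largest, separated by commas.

IQR = Q3 − Q1 = 282.00 − 88.00 = 194.00.
Lower fence = Q1 − 1.5·IQR = 88.00 − 291.00 = -203.00.
Upper fence = Q3 + 1.5·IQR = 282.00 + 291.00 = 573.00.
793 > 573.00 → outlier.
929 > 573.00 → outlier.
All remaining values lie within [-203.00, 573.00].

793, 929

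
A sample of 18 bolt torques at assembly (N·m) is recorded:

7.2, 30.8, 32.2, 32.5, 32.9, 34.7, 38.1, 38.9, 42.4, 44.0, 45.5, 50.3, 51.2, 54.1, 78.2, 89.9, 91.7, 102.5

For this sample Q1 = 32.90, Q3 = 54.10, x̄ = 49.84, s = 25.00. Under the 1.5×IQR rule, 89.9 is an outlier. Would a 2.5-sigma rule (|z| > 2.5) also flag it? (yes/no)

no

z = (89.9 − 49.84) / 25.00 = 1.60.
|z| = 1.60 ≤ 2.5.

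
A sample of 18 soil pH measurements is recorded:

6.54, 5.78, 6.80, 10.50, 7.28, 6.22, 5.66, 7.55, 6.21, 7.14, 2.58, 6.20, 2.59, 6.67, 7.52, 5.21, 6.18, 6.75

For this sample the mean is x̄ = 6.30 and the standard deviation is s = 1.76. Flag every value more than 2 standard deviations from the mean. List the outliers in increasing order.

2.58, 2.59, 10.50

Cutoffs at x̄ ± 2s: 6.30 ± 2·1.76 = [2.78, 9.82].
2.58: z = -2.11, |z| > 2 → outlier.
2.59: z = -2.11, |z| > 2 → outlier.
10.50: z = 2.39, |z| > 2 → outlier.
Every other value lies within [2.78, 9.82].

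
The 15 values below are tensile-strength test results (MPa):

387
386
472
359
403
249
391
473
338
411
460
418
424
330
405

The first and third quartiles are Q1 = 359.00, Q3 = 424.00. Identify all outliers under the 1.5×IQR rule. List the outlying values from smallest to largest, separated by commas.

IQR = Q3 − Q1 = 424.00 − 359.00 = 65.00.
Lower fence = Q1 − 1.5·IQR = 359.00 − 97.50 = 261.50.
Upper fence = Q3 + 1.5·IQR = 424.00 + 97.50 = 521.50.
249 < 261.50 → outlier.
All remaining values lie within [261.50, 521.50].

249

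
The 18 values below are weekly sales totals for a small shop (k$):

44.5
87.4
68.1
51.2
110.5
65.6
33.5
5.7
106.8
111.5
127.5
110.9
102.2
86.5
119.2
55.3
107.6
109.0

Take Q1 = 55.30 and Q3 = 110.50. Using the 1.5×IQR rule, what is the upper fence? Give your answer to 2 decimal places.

IQR = Q3 − Q1 = 110.50 − 55.30 = 55.20.
Lower fence = Q1 − 1.5·IQR = 55.30 − 82.80 = -27.50.
Upper fence = Q3 + 1.5·IQR = 110.50 + 82.80 = 193.30.

193.30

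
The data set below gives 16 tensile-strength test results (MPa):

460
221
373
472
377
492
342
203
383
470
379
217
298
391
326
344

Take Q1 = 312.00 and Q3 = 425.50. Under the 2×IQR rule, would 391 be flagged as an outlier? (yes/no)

no

IQR = Q3 − Q1 = 425.50 − 312.00 = 113.50.
Lower fence = Q1 − 2·IQR = 312.00 − 227.00 = 85.00.
Upper fence = Q3 + 2·IQR = 425.50 + 227.00 = 652.50.
391 lies within [85.00, 652.50].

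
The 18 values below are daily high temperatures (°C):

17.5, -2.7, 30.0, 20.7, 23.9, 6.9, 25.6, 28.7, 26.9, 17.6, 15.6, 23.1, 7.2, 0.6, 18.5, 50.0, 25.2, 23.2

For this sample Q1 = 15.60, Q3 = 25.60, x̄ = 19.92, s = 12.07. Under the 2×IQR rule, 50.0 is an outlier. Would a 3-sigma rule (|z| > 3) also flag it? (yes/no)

no

z = (50.0 − 19.92) / 12.07 = 2.49.
|z| = 2.49 ≤ 3.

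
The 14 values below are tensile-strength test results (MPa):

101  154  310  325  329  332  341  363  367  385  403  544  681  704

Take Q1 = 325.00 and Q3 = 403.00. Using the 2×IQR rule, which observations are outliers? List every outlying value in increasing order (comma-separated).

101, 154, 681, 704

IQR = Q3 − Q1 = 403.00 − 325.00 = 78.00.
Lower fence = Q1 − 2·IQR = 325.00 − 156.00 = 169.00.
Upper fence = Q3 + 2·IQR = 403.00 + 156.00 = 559.00.
101 < 169.00 → outlier.
154 < 169.00 → outlier.
681 > 559.00 → outlier.
704 > 559.00 → outlier.
All remaining values lie within [169.00, 559.00].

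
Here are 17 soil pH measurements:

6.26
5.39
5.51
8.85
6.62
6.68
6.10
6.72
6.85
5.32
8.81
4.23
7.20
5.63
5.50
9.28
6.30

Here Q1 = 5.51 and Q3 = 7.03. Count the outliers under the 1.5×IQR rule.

0

IQR = 1.52; fences at 5.51 − 2.28 = 3.23 and 7.03 + 2.28 = 9.31.
Every value lies within the cutoffs.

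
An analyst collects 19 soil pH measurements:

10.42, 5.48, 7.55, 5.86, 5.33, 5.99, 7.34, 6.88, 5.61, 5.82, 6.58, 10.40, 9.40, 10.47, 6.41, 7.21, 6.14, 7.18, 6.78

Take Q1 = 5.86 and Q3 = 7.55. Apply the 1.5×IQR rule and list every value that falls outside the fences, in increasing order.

10.40, 10.42, 10.47

IQR = Q3 − Q1 = 7.55 − 5.86 = 1.69.
Lower fence = Q1 − 1.5·IQR = 5.86 − 2.535 = 3.325.
Upper fence = Q3 + 1.5·IQR = 7.55 + 2.535 = 10.085.
10.40 > 10.085 → outlier.
10.42 > 10.085 → outlier.
10.47 > 10.085 → outlier.
All remaining values lie within [3.325, 10.085].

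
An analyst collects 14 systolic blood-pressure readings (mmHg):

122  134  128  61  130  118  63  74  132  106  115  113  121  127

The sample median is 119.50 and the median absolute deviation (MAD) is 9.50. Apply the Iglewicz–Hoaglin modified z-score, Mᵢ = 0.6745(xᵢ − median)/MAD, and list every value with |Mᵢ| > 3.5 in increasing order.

61, 63

|Mᵢ| > 3.5 ⇔ |xᵢ − 119.50| > 3.5·9.50/0.6745 = 49.30.
So outliers lie outside [70.20, 168.80].
61: M = -4.15 → outlier.
63: M = -4.01 → outlier.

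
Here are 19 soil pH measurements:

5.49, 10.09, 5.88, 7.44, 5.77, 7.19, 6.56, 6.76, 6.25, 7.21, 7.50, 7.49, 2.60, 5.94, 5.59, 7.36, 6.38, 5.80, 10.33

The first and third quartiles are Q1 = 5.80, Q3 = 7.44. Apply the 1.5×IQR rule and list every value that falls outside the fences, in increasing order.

2.60, 10.09, 10.33

IQR = Q3 − Q1 = 7.44 − 5.80 = 1.64.
Lower fence = Q1 − 1.5·IQR = 5.80 − 2.46 = 3.34.
Upper fence = Q3 + 1.5·IQR = 7.44 + 2.46 = 9.90.
2.60 < 3.34 → outlier.
10.09 > 9.90 → outlier.
10.33 > 9.90 → outlier.
All remaining values lie within [3.34, 9.90].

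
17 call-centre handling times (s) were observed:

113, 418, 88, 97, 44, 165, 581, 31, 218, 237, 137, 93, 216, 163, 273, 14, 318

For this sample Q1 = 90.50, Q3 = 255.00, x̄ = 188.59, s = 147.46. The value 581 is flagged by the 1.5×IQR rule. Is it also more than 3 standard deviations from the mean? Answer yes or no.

no

z = (581 − 188.59) / 147.46 = 2.66.
|z| = 2.66 ≤ 3.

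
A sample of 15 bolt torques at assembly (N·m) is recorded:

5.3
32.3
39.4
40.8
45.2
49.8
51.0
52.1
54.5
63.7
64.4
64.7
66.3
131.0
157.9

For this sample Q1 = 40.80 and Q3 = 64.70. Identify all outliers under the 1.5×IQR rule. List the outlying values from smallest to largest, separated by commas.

131.0, 157.9

IQR = Q3 − Q1 = 64.70 − 40.80 = 23.90.
Lower fence = Q1 − 1.5·IQR = 40.80 − 35.85 = 4.95.
Upper fence = Q3 + 1.5·IQR = 64.70 + 35.85 = 100.55.
131.0 > 100.55 → outlier.
157.9 > 100.55 → outlier.
All remaining values lie within [4.95, 100.55].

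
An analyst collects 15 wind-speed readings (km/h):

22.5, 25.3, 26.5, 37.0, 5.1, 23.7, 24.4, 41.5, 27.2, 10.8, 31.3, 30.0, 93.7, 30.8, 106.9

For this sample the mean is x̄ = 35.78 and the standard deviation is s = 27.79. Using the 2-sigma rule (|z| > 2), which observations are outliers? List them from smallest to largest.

Cutoffs at x̄ ± 2s: 35.78 ± 2·27.79 = [-19.80, 91.36].
93.7: z = 2.08, |z| > 2 → outlier.
106.9: z = 2.56, |z| > 2 → outlier.
Every other value lies within [-19.80, 91.36].

93.7, 106.9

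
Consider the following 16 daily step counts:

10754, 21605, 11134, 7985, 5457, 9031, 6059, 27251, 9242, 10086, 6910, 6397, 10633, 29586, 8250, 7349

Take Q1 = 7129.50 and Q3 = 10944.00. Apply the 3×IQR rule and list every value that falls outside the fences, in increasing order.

27251, 29586

IQR = Q3 − Q1 = 10944.00 − 7129.50 = 3814.50.
Lower fence = Q1 − 3·IQR = 7129.50 − 11443.50 = -4314.00.
Upper fence = Q3 + 3·IQR = 10944.00 + 11443.50 = 22387.50.
27251 > 22387.50 → outlier.
29586 > 22387.50 → outlier.
All remaining values lie within [-4314.00, 22387.50].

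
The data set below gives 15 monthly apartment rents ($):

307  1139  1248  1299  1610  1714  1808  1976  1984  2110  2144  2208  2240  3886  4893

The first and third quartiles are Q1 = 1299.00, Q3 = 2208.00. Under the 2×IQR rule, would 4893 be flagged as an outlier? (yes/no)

IQR = Q3 − Q1 = 2208.00 − 1299.00 = 909.00.
Lower fence = Q1 − 2·IQR = 1299.00 − 1818.00 = -519.00.
Upper fence = Q3 + 2·IQR = 2208.00 + 1818.00 = 4026.00.
4893 lies above the upper fence.

yes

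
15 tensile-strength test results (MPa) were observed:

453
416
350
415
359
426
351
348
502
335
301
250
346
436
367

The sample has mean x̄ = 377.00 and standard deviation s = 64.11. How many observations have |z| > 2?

0

Cutoffs: x̄ ± 2s = [248.78, 505.22].
Every value lies within the cutoffs.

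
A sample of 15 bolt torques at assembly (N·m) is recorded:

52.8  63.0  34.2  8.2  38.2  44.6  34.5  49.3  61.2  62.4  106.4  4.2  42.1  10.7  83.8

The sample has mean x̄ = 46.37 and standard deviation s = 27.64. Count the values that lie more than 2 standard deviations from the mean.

1

Cutoffs: x̄ ± 2s = [-8.91, 101.65].
Outside the cutoffs: 106.4.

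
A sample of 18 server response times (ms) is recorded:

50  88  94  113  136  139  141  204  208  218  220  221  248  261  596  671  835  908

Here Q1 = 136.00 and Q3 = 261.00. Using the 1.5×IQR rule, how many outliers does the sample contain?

4

IQR = 125.00; fences at 136.00 − 187.50 = -51.50 and 261.00 + 187.50 = 448.50.
Outside the cutoffs: 596, 671, 835, 908.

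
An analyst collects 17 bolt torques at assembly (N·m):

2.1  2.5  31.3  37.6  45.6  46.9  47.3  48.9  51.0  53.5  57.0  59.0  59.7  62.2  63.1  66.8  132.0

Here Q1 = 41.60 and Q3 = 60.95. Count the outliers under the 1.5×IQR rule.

IQR = 19.35; fences at 41.60 − 29.025 = 12.575 and 60.95 + 29.025 = 89.975.
Outside the cutoffs: 2.1, 2.5, 132.0.

3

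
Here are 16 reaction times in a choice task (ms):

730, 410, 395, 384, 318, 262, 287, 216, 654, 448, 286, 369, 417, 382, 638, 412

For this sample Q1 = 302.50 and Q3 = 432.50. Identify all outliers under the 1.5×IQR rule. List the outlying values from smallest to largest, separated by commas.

638, 654, 730

IQR = Q3 − Q1 = 432.50 − 302.50 = 130.00.
Lower fence = Q1 − 1.5·IQR = 302.50 − 195.00 = 107.50.
Upper fence = Q3 + 1.5·IQR = 432.50 + 195.00 = 627.50.
638 > 627.50 → outlier.
654 > 627.50 → outlier.
730 > 627.50 → outlier.
All remaining values lie within [107.50, 627.50].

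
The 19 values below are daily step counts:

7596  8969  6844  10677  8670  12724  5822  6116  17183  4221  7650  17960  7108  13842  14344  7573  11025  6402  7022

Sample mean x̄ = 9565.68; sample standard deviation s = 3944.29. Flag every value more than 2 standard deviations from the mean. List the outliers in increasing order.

Cutoffs at x̄ ± 2s: 9565.68 ± 2·3944.29 = [1677.10, 17454.26].
17960: z = 2.13, |z| > 2 → outlier.
Every other value lies within [1677.10, 17454.26].

17960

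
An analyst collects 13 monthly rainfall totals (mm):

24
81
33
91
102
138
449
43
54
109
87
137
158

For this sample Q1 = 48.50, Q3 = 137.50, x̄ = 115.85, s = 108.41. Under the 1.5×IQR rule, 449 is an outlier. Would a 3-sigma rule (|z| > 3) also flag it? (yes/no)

z = (449 − 115.85) / 108.41 = 3.07.
|z| = 3.07 > 3.

yes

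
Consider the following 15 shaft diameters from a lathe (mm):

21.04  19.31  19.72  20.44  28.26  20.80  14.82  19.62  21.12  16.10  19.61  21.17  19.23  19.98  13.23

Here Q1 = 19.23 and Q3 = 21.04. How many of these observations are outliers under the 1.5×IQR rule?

IQR = 1.81; fences at 19.23 − 2.715 = 16.515 and 21.04 + 2.715 = 23.755.
Outside the cutoffs: 13.23, 14.82, 16.10, 28.26.

4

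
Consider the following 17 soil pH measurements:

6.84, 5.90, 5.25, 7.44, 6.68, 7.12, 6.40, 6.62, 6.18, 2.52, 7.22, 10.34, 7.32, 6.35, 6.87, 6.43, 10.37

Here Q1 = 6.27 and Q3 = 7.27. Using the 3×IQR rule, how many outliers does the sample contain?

3

IQR = 1.00; fences at 6.27 − 3.00 = 3.27 and 7.27 + 3.00 = 10.27.
Outside the cutoffs: 2.52, 10.34, 10.37.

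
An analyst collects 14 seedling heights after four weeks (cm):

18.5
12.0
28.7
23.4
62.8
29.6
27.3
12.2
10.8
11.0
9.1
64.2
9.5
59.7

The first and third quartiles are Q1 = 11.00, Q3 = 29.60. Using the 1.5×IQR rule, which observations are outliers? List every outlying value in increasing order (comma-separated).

IQR = Q3 − Q1 = 29.60 − 11.00 = 18.60.
Lower fence = Q1 − 1.5·IQR = 11.00 − 27.90 = -16.90.
Upper fence = Q3 + 1.5·IQR = 29.60 + 27.90 = 57.50.
59.7 > 57.50 → outlier.
62.8 > 57.50 → outlier.
64.2 > 57.50 → outlier.
All remaining values lie within [-16.90, 57.50].

59.7, 62.8, 64.2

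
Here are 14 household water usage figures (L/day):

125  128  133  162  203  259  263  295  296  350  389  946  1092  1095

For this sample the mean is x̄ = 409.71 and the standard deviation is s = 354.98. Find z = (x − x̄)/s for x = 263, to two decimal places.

z = (263 − 409.71) / 354.98 = -0.41.

-0.41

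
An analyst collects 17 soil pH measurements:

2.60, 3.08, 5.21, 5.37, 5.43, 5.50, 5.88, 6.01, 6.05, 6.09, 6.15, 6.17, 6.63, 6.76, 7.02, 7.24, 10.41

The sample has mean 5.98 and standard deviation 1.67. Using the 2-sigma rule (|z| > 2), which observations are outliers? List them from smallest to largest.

Cutoffs at x̄ ± 2s: 5.98 ± 2·1.67 = [2.64, 9.32].
2.60: z = -2.02, |z| > 2 → outlier.
10.41: z = 2.65, |z| > 2 → outlier.
Every other value lies within [2.64, 9.32].

2.60, 10.41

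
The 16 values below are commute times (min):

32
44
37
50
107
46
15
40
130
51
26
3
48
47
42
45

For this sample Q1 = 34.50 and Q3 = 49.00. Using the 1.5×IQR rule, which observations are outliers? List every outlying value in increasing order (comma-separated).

3, 107, 130

IQR = Q3 − Q1 = 49.00 − 34.50 = 14.50.
Lower fence = Q1 − 1.5·IQR = 34.50 − 21.75 = 12.75.
Upper fence = Q3 + 1.5·IQR = 49.00 + 21.75 = 70.75.
3 < 12.75 → outlier.
107 > 70.75 → outlier.
130 > 70.75 → outlier.
All remaining values lie within [12.75, 70.75].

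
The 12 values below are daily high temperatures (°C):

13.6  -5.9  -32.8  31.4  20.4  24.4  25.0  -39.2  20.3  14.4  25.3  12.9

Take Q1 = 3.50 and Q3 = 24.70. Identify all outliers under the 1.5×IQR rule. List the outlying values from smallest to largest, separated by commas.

IQR = Q3 − Q1 = 24.70 − 3.50 = 21.20.
Lower fence = Q1 − 1.5·IQR = 3.50 − 31.80 = -28.30.
Upper fence = Q3 + 1.5·IQR = 24.70 + 31.80 = 56.50.
-39.2 < -28.30 → outlier.
-32.8 < -28.30 → outlier.
All remaining values lie within [-28.30, 56.50].

-39.2, -32.8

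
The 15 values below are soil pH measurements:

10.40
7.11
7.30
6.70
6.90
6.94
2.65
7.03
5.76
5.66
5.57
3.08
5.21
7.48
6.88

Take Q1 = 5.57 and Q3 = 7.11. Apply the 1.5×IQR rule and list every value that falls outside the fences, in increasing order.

IQR = Q3 − Q1 = 7.11 − 5.57 = 1.54.
Lower fence = Q1 − 1.5·IQR = 5.57 − 2.31 = 3.26.
Upper fence = Q3 + 1.5·IQR = 7.11 + 2.31 = 9.42.
2.65 < 3.26 → outlier.
3.08 < 3.26 → outlier.
10.40 > 9.42 → outlier.
All remaining values lie within [3.26, 9.42].

2.65, 3.08, 10.40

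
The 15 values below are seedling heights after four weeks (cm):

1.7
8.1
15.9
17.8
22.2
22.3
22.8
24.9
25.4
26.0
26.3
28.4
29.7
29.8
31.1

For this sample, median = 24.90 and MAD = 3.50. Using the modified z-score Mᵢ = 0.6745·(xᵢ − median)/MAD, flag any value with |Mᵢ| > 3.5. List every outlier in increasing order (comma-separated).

1.7

|Mᵢ| > 3.5 ⇔ |xᵢ − 24.90| > 3.5·3.50/0.6745 = 18.16.
So outliers lie outside [6.74, 43.06].
1.7: M = -4.47 → outlier.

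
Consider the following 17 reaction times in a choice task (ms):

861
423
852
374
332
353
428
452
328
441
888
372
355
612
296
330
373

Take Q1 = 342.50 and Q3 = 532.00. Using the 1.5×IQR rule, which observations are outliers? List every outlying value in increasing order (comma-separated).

IQR = Q3 − Q1 = 532.00 − 342.50 = 189.50.
Lower fence = Q1 − 1.5·IQR = 342.50 − 284.25 = 58.25.
Upper fence = Q3 + 1.5·IQR = 532.00 + 284.25 = 816.25.
852 > 816.25 → outlier.
861 > 816.25 → outlier.
888 > 816.25 → outlier.
All remaining values lie within [58.25, 816.25].

852, 861, 888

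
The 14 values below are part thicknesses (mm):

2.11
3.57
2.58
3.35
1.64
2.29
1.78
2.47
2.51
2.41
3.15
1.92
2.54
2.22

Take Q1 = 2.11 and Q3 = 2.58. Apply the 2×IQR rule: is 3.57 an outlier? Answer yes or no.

IQR = Q3 − Q1 = 2.58 − 2.11 = 0.47.
Lower fence = Q1 − 2·IQR = 2.11 − 0.94 = 1.17.
Upper fence = Q3 + 2·IQR = 2.58 + 0.94 = 3.52.
3.57 lies above the upper fence.

yes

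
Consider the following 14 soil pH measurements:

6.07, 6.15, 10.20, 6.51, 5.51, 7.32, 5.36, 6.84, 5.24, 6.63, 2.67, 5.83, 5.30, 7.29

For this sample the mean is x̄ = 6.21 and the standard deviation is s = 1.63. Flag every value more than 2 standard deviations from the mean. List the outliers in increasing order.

Cutoffs at x̄ ± 2s: 6.21 ± 2·1.63 = [2.95, 9.47].
2.67: z = -2.17, |z| > 2 → outlier.
10.20: z = 2.45, |z| > 2 → outlier.
Every other value lies within [2.95, 9.47].

2.67, 10.20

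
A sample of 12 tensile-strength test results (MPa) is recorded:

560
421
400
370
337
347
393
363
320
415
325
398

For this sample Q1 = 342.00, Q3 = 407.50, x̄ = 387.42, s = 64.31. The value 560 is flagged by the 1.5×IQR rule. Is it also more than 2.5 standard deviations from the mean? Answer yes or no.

yes

z = (560 − 387.42) / 64.31 = 2.68.
|z| = 2.68 > 2.5.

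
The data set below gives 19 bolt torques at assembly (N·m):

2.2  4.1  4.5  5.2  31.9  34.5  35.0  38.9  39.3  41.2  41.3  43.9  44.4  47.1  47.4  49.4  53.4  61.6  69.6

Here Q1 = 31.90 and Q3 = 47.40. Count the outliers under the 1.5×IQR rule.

IQR = 15.50; fences at 31.90 − 23.25 = 8.65 and 47.40 + 23.25 = 70.65.
Outside the cutoffs: 2.2, 4.1, 4.5, 5.2.

4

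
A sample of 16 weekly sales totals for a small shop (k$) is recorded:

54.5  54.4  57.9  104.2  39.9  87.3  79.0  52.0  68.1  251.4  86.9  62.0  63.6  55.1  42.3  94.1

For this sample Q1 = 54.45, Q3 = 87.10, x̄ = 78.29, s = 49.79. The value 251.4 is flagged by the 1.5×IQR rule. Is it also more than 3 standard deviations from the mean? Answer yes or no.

yes

z = (251.4 − 78.29) / 49.79 = 3.48.
|z| = 3.48 > 3.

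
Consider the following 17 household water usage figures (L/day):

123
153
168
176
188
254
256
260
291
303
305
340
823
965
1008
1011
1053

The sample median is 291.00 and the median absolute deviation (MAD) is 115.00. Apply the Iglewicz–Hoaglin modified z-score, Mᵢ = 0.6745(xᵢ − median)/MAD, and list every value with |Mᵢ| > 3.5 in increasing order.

|Mᵢ| > 3.5 ⇔ |xᵢ − 291.00| > 3.5·115.00/0.6745 = 596.74.
So outliers lie outside [-305.74, 887.74].
965: M = 3.95 → outlier.
1008: M = 4.21 → outlier.
1011: M = 4.22 → outlier.
1053: M = 4.47 → outlier.

965, 1008, 1011, 1053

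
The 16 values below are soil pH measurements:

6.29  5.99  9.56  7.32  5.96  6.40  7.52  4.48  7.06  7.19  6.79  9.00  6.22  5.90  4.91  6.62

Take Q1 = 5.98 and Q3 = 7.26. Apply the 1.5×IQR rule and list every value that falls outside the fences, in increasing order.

9.56

IQR = Q3 − Q1 = 7.26 − 5.98 = 1.28.
Lower fence = Q1 − 1.5·IQR = 5.98 − 1.92 = 4.06.
Upper fence = Q3 + 1.5·IQR = 7.26 + 1.92 = 9.18.
9.56 > 9.18 → outlier.
All remaining values lie within [4.06, 9.18].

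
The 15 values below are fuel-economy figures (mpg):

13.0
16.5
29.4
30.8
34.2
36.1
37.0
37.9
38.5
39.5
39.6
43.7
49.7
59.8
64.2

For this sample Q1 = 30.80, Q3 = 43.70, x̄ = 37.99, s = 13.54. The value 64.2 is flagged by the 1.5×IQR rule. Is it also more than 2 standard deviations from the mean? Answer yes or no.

no

z = (64.2 − 37.99) / 13.54 = 1.94.
|z| = 1.94 ≤ 2.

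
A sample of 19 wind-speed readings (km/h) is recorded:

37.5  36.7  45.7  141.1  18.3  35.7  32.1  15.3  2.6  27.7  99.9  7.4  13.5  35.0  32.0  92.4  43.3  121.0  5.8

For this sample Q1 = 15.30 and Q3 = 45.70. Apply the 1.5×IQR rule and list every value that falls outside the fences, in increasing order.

IQR = Q3 − Q1 = 45.70 − 15.30 = 30.40.
Lower fence = Q1 − 1.5·IQR = 15.30 − 45.60 = -30.30.
Upper fence = Q3 + 1.5·IQR = 45.70 + 45.60 = 91.30.
92.4 > 91.30 → outlier.
99.9 > 91.30 → outlier.
121.0 > 91.30 → outlier.
141.1 > 91.30 → outlier.
All remaining values lie within [-30.30, 91.30].

92.4, 99.9, 121.0, 141.1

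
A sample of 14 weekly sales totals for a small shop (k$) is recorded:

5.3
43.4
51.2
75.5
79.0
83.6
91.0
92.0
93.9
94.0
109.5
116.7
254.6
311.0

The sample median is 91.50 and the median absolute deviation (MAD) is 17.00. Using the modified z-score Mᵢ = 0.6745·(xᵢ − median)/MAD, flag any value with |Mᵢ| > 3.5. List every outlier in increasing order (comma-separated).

|Mᵢ| > 3.5 ⇔ |xᵢ − 91.50| > 3.5·17.00/0.6745 = 88.21.
So outliers lie outside [3.29, 179.71].
254.6: M = 6.47 → outlier.
311.0: M = 8.71 → outlier.

254.6, 311.0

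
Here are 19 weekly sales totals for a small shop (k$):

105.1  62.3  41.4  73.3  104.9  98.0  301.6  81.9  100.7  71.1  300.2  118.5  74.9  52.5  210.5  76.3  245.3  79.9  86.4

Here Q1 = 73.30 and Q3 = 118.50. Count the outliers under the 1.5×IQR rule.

IQR = 45.20; fences at 73.30 − 67.80 = 5.50 and 118.50 + 67.80 = 186.30.
Outside the cutoffs: 210.5, 245.3, 300.2, 301.6.

4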